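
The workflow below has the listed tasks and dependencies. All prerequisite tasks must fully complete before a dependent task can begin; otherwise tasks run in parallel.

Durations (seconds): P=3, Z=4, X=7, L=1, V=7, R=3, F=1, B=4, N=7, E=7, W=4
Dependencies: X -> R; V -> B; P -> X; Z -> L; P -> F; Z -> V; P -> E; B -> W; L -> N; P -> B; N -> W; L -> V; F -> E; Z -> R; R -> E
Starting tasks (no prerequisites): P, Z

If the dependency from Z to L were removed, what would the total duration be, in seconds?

With the dependency in place, P→X→R→E = 3+7+3+7 = 20 sets the finish at 20 seconds.
Without Z→L, L's earliest start moves from 4 to 0.
New critical path: P→X→R→E = 3+7+3+7 = 20 ⇒ 20 seconds.

20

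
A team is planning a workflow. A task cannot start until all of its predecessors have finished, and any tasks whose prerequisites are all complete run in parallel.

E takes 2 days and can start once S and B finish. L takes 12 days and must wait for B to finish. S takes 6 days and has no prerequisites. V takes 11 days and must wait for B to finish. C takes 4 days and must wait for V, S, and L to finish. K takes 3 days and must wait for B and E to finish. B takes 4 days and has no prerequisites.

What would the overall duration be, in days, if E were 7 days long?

20

Critical path before the change: B→L→C = 4+12+4 = 20 giving 20 days.
The longest path through E is only 11 days, so E has float 9.
No other chain overtakes it, so the finish is 20 days.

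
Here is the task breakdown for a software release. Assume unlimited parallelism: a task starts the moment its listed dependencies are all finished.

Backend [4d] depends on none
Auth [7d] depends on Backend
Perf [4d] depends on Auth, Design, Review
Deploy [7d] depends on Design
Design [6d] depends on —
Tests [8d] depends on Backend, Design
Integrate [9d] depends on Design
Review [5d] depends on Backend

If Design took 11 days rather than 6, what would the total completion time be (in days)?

20

Critical path before the change: Design→Integrate = 6+9 = 15 giving 15 days.
Design is on the critical path; changing it to 11 makes that path 20 days.
The critical path is still Design→Integrate; finish is now 20 days.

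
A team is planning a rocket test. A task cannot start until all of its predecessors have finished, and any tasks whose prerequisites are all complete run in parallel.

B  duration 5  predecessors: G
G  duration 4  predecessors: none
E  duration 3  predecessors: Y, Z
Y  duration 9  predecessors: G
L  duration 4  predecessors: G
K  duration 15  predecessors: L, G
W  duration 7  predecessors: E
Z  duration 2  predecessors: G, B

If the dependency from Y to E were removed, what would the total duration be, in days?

23

With the dependency in place, G→L→K = 4+4+15 = 23 sets the finish at 23 days.
Without Y→E, E's earliest start moves from 13 to 11.
The longest chain is now G→L→K = 4+4+15 = 23, so the rocket test takes 23 days.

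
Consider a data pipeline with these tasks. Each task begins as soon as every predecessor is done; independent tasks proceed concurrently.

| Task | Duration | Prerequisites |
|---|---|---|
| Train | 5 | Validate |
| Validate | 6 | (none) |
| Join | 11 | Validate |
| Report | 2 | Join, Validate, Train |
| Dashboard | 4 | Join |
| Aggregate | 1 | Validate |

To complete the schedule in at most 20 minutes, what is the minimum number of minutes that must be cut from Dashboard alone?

Current finish: 21 minutes; target: 20.
Dashboard is on every critical path, so each minute cut from Dashboard cuts the finish by one (this holds down to a finish of 19).
Need 21 − 20 = 1 minute off Dashboard → Dashboard becomes 3 minutes, finish becomes 20.

1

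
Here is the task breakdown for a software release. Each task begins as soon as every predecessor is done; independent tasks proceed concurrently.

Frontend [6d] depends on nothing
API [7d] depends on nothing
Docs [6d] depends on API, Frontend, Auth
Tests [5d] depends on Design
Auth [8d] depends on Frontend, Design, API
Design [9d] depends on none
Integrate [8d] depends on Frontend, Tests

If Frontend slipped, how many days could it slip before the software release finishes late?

Critical path: Design→Auth→Docs = 9+8+6 = 23, so the finish is 23 days.
The longest chain containing Frontend totals 20 days.
Float = 23 − 20 = 3.

3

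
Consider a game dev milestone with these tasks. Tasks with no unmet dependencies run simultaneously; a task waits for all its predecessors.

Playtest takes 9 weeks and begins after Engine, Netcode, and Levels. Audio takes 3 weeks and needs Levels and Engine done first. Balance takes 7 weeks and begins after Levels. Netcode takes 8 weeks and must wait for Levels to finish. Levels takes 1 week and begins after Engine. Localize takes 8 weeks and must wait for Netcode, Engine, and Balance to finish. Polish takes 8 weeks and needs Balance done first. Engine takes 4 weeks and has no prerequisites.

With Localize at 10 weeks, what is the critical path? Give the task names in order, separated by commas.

Engine, Levels, Netcode, Localize

Critical path before the change: Engine→Levels→Netcode→Playtest = 4+1+8+9 = 22 giving 22 weeks.
Localize has 1 week of float (longest path through it is 21).
The binding chain switches to Engine→Levels→Netcode→Localize = 4+1+8+10 = 23; finish 23 weeks.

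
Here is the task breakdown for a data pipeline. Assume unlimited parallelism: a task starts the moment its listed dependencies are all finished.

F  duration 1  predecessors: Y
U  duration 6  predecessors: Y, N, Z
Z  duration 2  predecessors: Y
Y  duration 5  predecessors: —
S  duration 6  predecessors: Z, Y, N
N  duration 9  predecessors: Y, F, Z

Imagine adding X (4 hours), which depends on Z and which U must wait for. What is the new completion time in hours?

Originally the schedule takes 22 hours.
With X inserted, U now waits for max(Y, N, Z, X).
New critical path: Y→Z→N→S = 5+2+9+6 = 22 ⇒ 22 hours.

22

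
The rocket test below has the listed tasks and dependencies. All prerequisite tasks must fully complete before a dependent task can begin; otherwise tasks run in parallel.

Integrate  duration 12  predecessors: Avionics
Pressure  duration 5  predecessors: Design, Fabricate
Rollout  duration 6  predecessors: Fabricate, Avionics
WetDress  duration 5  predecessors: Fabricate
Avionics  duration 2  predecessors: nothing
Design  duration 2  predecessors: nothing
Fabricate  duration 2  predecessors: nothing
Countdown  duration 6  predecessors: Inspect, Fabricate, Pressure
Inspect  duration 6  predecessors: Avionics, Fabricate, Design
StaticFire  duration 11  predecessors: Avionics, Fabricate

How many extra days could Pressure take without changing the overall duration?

1

Design→Inspect→Countdown = 2+6+6 = 14 sets the makespan at 14 days.
Pressure finishes as early as 7 and must finish by 8.
Slack of Pressure = 3 − 2 = 1 day.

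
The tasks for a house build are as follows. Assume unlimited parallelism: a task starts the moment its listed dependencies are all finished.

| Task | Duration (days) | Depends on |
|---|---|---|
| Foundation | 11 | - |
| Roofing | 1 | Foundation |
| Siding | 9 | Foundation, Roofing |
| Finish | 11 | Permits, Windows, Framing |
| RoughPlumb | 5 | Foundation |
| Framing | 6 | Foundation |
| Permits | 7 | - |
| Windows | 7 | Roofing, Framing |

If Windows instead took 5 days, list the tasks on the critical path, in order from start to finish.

Foundation, Framing, Windows, Finish

Actual critical path: Foundation→Framing→Windows→Finish = 11+6+7+11 = 35 ⇒ 35 days.
Since Windows is critical, the -2 change carries straight to that chain (now 33 days).
The critical path is still Foundation→Framing→Windows→Finish; finish is now 33 days.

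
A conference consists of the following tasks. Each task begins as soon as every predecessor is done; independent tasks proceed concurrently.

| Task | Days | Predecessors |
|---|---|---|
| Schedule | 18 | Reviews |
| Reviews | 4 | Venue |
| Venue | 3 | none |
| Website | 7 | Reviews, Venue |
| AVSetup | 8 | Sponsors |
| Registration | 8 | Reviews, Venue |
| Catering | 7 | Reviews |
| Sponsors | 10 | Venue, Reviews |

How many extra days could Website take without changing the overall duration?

Critical path: Venue→Reviews→Schedule = 3+4+18 = 25, so the finish is 25 days.
The longest chain containing Website totals 14 days.
Float = 25 − 14 = 11.

11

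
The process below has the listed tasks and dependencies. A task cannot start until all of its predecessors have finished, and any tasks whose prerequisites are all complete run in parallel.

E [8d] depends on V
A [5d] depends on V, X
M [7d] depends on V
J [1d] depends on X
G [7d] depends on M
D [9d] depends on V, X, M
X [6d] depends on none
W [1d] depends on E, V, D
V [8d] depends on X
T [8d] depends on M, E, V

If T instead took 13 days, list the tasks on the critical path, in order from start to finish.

X, V, E, T

As given, the longest chain is X→V→M→D→W = 6+8+7+9+1 = 31, so the finish is 31 days.
T has 1 day of float (longest path through it is 30).
Now X→V→E→T = 6+8+8+13 = 35 is longest, so the finish becomes 35 days.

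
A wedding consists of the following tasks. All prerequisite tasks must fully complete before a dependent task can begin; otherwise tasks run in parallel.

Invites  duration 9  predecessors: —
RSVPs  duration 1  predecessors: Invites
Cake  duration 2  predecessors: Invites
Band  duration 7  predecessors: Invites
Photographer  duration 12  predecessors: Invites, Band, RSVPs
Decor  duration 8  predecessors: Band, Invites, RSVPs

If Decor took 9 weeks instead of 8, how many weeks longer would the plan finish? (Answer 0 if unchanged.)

0

Baseline: Invites→Band→Photographer = 9+7+12 = 28 → 28 weeks.
The longest path through Decor is only 24 weeks, so Decor has float 4.
The critical path is still Invites→Band→Photographer; finish is now 28 weeks.
Change in finish: 28 − 28 = +0 weeks.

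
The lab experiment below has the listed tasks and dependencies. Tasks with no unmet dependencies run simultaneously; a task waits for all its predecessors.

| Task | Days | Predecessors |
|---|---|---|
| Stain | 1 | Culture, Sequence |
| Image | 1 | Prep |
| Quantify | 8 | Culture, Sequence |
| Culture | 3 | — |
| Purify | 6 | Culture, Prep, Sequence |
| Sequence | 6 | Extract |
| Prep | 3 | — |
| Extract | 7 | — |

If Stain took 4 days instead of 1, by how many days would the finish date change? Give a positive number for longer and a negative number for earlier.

The binding path is Extract→Sequence→Quantify = 7+6+8 = 21; finish at 21 days.
Stain is off the critical path — its longest chain is 14 days, giving 7 of slack.
The critical path is still Extract→Sequence→Quantify; finish is now 21 days.
Change in finish: 21 − 21 = +0 days.

0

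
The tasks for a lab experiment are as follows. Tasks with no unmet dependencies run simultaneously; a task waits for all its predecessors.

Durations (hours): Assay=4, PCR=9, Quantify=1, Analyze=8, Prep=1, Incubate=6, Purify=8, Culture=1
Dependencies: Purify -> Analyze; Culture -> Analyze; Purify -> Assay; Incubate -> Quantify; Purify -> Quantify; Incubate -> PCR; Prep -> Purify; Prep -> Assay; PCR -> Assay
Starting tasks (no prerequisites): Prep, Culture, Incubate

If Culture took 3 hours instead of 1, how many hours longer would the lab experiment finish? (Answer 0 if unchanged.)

0

Actual critical path: Incubate→PCR→Assay = 6+9+4 = 19 ⇒ 19 hours.
The longest path through Culture is only 9 hours, so Culture has float 10.
No other chain overtakes it, so the finish is 19 hours.
Change in finish: 19 − 19 = +0 hours.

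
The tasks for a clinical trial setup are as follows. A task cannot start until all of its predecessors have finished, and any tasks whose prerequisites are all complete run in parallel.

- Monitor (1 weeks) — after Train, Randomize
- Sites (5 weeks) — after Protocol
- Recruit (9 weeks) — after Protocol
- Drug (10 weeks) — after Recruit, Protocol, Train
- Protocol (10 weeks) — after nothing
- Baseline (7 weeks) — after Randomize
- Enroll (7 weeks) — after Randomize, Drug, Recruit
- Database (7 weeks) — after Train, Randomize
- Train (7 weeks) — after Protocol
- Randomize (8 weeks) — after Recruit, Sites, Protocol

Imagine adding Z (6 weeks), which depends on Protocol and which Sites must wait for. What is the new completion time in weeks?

36

Originally the clinical trial setup takes 36 weeks.
With Z inserted, Sites now waits for max(Protocol, Z).
New critical path: Protocol→Z→Sites→Randomize→Baseline = 10+6+5+8+7 = 36 ⇒ 36 weeks.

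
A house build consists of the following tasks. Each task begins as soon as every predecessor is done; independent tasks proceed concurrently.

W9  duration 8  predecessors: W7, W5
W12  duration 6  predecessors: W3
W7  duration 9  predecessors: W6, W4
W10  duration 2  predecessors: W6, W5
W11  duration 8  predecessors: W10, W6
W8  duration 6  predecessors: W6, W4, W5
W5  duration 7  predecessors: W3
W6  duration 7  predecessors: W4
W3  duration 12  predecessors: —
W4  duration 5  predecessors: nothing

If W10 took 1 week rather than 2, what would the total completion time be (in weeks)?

The binding path is W3→W5→W10→W11 = 12+7+2+8 = 29; finish at 29 weeks.
Since W10 is critical, the -1 change carries straight to that chain (now 28 weeks).
The binding chain switches to W4→W6→W7→W9 = 5+7+9+8 = 29; finish 29 weeks.

29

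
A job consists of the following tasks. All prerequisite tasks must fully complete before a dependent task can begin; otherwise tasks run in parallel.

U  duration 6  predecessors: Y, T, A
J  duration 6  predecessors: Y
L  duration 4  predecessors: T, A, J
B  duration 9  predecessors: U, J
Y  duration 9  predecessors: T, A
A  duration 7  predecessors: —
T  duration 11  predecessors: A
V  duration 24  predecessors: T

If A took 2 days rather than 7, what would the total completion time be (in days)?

As given, the longest chain is A→T→Y→U→B = 7+11+9+6+9 = 42, so the finish is 42 days.
A lies on that path, so at 2 days the path becomes 37 days.
That remains the longest chain; total 37 days.

37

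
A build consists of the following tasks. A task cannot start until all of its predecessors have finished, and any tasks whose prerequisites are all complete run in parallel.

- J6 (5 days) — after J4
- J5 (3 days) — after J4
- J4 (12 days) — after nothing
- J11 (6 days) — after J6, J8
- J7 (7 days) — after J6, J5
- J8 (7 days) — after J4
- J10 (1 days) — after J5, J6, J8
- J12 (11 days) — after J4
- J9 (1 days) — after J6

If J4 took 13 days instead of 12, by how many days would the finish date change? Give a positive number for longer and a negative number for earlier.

1

Critical path before the change: J4→J8→J11 = 12+7+6 = 25 giving 25 days.
Since J4 is critical, the +1 change carries straight to that chain (now 26 days).
That remains the longest chain; total 26 days.
Change in finish: 26 − 25 = +1 days.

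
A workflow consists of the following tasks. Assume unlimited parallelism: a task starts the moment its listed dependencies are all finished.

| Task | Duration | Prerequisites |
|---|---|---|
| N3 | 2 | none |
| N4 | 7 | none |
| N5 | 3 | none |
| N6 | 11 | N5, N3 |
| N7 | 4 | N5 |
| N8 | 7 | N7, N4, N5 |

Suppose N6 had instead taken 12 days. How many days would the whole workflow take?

As given, the longest chain is N5→N6 = 3+11 = 14, so the finish is 14 days.
N6 is on the critical path; changing it to 12 makes that path 15 days.
That remains the longest chain; total 15 days.

15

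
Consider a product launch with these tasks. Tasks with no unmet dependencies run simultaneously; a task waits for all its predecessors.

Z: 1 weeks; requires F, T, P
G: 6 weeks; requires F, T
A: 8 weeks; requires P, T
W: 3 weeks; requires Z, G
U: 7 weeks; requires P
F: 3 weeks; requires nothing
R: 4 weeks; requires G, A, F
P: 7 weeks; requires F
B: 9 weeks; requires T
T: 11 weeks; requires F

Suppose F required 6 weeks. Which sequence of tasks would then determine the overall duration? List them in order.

F, T, A, R

Actual critical path: F→T→A→R = 3+11+8+4 = 26 ⇒ 26 weeks.
F is on the critical path; changing it to 6 makes that path 29 weeks.
No other chain overtakes it, so the finish is 29 weeks.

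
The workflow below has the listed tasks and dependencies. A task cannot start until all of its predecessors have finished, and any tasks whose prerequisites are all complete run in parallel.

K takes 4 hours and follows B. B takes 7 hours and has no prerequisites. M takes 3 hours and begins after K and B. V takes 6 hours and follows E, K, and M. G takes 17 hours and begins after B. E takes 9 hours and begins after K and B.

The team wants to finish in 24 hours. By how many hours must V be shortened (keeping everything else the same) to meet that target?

Current finish: 26 hours; target: 24.
V is on every critical path, so each hour cut from V cuts the finish by one (this holds down to a finish of 24).
Need 26 − 24 = 2 hours off V → V becomes 4 hours, finish becomes 24.

2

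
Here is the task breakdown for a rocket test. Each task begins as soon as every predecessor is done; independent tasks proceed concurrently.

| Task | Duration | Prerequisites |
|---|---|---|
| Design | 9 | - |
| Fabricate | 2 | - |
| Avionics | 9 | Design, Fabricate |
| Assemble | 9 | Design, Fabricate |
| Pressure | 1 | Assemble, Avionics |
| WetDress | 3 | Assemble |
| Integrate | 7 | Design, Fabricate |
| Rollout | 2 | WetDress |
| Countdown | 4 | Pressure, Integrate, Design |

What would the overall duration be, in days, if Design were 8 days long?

Actual critical path: Design→Avionics→Pressure→Countdown = 9+9+1+4 = 23 ⇒ 23 days.
Design is on the critical path; changing it to 8 makes that path 22 days.
The critical path is still Design→Avionics→Pressure→Countdown; finish is now 22 days.

22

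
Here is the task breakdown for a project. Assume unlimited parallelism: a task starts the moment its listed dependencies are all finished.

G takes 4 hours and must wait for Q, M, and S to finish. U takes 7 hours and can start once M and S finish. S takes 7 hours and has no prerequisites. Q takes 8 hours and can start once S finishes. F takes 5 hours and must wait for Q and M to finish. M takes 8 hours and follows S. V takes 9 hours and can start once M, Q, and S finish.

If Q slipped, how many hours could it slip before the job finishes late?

S→M→V = 7+8+9 = 24 sets the makespan at 24 hours.
The longest chain containing Q totals 24 hours.
Slack of Q = 7 − 7 = 0 hours.

0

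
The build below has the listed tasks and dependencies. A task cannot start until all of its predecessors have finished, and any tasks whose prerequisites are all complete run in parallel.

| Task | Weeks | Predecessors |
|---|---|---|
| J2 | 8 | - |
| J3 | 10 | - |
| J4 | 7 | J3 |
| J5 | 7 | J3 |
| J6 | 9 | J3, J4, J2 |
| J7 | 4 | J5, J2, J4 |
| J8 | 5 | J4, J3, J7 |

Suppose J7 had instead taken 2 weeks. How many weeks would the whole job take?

Critical path before the change: J3→J5→J7→J8 = 10+7+4+5 = 26 giving 26 weeks.
Since J7 is critical, the -2 change carries straight to that chain (now 24 weeks).
New critical path: J3→J4→J6 = 10+7+9 = 26 ⇒ 26 weeks.

26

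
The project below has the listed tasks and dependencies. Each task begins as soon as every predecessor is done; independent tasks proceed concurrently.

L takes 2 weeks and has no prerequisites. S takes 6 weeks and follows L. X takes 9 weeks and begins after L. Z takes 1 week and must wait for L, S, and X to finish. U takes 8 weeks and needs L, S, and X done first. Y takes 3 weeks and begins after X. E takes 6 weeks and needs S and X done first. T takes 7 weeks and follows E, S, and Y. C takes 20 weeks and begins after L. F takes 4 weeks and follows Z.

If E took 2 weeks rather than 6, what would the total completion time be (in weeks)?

22

Critical path before the change: L→X→E→T = 2+9+6+7 = 24 giving 24 weeks.
Since E is critical, the -4 change carries straight to that chain (now 20 weeks).
New critical path: L→C = 2+20 = 22 ⇒ 22 weeks.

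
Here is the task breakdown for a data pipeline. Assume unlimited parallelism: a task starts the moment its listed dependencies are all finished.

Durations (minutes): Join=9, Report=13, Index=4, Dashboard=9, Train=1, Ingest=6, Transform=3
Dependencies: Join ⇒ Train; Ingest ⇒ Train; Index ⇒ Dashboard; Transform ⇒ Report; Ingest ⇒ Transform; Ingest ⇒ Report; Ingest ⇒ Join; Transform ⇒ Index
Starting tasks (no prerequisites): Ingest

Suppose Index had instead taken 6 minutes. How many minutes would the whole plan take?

Actual critical path: Ingest→Transform→Index→Dashboard = 6+3+4+9 = 22 ⇒ 22 minutes.
Index is on the critical path; changing it to 6 makes that path 24 minutes.
The critical path is still Ingest→Transform→Index→Dashboard; finish is now 24 minutes.

24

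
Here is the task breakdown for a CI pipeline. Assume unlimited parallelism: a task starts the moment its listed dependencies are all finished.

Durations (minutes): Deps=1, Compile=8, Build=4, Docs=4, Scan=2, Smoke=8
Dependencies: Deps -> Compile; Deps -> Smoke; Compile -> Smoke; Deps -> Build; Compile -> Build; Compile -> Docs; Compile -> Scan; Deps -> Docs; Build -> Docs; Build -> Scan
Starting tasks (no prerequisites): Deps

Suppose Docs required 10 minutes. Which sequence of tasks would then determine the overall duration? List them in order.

Deps, Compile, Build, Docs

Critical path before the change: Deps→Compile→Build→Docs = 1+8+4+4 = 17 giving 17 minutes.
Docs lies on that path, so at 10 minutes the path becomes 23 minutes.
That remains the longest chain; total 23 minutes.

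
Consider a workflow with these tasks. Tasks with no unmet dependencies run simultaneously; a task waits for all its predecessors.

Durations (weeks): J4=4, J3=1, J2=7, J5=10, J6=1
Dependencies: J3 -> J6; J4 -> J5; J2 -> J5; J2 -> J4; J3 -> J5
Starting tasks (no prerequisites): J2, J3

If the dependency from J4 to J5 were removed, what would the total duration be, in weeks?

17

Original critical path: J2→J4→J5 = 7+4+10 = 21 ⇒ 21 weeks.
Without J4→J5, J5's earliest start moves from 11 to 7.
The longest chain is now J2→J5 = 7+10 = 17, so the project takes 17 weeks.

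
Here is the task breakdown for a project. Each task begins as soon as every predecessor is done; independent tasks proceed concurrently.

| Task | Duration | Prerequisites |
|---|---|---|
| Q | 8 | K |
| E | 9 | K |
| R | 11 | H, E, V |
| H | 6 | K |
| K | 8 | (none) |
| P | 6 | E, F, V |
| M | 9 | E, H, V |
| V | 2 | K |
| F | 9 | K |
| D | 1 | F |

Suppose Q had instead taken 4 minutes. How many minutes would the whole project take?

Actual critical path: K→E→R = 8+9+11 = 28 ⇒ 28 minutes.
The longest path through Q is only 16 minutes, so Q has float 12.
No other chain overtakes it, so the finish is 28 minutes.

28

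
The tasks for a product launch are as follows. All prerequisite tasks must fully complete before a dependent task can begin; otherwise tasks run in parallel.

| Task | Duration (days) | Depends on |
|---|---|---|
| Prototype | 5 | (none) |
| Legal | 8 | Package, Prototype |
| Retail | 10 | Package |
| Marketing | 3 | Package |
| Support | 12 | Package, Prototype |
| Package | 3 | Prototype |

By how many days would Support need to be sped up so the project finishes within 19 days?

1

Current finish: 20 days; target: 19.
Support is on every critical path, so each day cut from Support cuts the finish by one (this holds down to a finish of 18).
Need 20 − 19 = 1 day off Support → Support becomes 11 days, finish becomes 19.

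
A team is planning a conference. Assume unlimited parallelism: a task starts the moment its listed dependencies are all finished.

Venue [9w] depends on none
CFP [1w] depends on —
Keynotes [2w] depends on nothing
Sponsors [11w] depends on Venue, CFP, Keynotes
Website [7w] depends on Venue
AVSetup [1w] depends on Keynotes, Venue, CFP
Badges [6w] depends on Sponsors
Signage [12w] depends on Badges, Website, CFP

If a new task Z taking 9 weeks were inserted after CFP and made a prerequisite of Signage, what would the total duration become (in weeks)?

Originally the conference takes 38 weeks.
With Z inserted, Signage now waits for max(Badges, Website, CFP, Z).
New critical path: Venue→Sponsors→Badges→Signage = 9+11+6+12 = 38 ⇒ 38 weeks.

38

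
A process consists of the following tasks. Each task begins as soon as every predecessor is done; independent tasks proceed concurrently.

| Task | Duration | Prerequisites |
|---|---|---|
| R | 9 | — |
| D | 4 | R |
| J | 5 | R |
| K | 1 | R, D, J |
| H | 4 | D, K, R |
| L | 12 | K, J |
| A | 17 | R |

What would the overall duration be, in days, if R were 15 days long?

As given, the longest chain is R→J→K→L = 9+5+1+12 = 27, so the finish is 27 days.
Since R is critical, the +6 change carries straight to that chain (now 33 days).
The critical path is still R→J→K→L; finish is now 33 days.

33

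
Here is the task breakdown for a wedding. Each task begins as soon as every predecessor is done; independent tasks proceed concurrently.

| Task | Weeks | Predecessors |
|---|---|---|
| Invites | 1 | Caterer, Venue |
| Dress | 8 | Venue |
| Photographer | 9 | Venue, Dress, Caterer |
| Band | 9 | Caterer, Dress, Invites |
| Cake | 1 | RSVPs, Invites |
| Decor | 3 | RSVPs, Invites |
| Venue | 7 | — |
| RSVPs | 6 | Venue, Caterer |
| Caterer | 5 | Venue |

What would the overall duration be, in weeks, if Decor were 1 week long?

Actual critical path: Venue→Dress→Band = 7+8+9 = 24 ⇒ 24 weeks.
Decor has 3 weeks of float (longest path through it is 21).
No other chain overtakes it, so the finish is 24 weeks.

24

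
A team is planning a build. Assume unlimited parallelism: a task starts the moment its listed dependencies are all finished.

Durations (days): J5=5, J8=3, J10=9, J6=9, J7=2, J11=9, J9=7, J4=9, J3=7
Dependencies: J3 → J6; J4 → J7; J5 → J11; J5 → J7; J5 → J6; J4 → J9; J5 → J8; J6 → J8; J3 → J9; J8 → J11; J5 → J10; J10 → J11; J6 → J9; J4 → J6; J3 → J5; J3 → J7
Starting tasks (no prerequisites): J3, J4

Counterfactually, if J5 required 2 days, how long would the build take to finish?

As given, the longest chain is J3→J5→J6→J8→J11 = 7+5+9+3+9 = 33, so the finish is 33 days.
J5 is on the critical path; changing it to 2 makes that path 30 days.
No other chain overtakes it, so the finish is 30 days.

30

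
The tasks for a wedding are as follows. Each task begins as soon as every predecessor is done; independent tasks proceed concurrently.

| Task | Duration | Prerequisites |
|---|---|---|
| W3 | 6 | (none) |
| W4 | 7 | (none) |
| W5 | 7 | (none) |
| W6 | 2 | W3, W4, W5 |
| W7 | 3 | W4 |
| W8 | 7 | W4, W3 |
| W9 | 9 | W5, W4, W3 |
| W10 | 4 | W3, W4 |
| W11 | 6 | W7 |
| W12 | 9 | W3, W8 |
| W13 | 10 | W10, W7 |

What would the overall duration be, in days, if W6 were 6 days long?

As given, the longest chain is W4→W8→W12 = 7+7+9 = 23, so the finish is 23 days.
W6 is off the critical path — its longest chain is 9 days, giving 14 of slack.
No other chain overtakes it, so the finish is 23 days.

23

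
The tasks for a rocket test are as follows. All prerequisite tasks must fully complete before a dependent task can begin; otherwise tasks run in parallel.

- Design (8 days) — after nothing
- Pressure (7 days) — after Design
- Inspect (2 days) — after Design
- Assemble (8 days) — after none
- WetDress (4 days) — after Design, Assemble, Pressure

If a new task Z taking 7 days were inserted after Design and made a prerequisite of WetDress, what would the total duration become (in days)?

Originally the job takes 19 days.
With Z inserted, WetDress now waits for max(Design, Assemble, Pressure, Z).
New critical path: Design→Z→WetDress = 8+7+4 = 19 ⇒ 19 days.

19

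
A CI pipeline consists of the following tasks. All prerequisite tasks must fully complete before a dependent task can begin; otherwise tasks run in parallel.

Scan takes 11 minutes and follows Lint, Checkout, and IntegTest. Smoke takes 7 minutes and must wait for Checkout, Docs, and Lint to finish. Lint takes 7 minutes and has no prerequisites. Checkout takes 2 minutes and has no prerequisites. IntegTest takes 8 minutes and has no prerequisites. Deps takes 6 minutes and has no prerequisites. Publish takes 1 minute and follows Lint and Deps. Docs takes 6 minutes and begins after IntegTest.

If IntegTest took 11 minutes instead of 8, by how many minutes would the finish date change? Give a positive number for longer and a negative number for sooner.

Critical path before the change: IntegTest→Docs→Smoke = 8+6+7 = 21 giving 21 minutes.
IntegTest lies on that path, so at 11 minutes the path becomes 24 minutes.
That remains the longest chain; total 24 minutes.
Change in finish: 24 − 21 = +3 minutes.

3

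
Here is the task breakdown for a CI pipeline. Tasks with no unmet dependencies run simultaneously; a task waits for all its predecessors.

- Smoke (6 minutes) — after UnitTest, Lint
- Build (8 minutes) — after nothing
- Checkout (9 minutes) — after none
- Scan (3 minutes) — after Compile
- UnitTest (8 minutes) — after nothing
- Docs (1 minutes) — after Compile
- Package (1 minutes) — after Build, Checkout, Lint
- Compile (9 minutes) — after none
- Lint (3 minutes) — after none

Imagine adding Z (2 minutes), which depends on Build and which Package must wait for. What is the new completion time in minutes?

14

Originally the job takes 14 minutes.
With Z inserted, Package now waits for max(Build, Checkout, Lint, Z).
New critical path: UnitTest→Smoke = 8+6 = 14 ⇒ 14 minutes.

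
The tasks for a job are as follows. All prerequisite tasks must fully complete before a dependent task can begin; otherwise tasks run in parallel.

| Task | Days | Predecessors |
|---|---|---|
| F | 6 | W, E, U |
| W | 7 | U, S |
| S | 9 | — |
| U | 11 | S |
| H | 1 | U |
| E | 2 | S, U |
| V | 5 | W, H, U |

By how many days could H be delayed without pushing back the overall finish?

7

Critical path: S→U→W→F = 9+11+7+6 = 33, so the finish is 33 days.
Longest path through H: 26 days (earliest finish 21, latest finish 28).
Float = 33 − 26 = 7.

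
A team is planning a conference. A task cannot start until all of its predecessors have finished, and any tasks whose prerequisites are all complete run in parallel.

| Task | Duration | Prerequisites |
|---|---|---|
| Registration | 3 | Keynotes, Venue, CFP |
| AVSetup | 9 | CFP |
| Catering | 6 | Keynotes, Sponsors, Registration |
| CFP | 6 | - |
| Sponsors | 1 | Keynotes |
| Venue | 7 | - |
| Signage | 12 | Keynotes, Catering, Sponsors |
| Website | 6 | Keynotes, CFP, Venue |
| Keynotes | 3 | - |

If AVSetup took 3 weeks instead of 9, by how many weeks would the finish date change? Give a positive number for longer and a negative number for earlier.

0

The binding path is Venue→Registration→Catering→Signage = 7+3+6+12 = 28; finish at 28 weeks.
AVSetup is off the critical path — its longest chain is 15 weeks, giving 13 of slack.
The critical path is still Venue→Registration→Catering→Signage; finish is now 28 weeks.
Change in finish: 28 − 28 = +0 weeks.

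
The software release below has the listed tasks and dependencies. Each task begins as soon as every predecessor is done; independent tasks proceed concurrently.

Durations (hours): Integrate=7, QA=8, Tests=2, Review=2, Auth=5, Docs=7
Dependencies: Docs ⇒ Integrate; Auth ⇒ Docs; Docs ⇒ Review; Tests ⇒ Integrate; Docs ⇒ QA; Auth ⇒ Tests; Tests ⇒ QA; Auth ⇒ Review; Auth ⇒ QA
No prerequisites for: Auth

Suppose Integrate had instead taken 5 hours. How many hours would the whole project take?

As given, the longest chain is Auth→Docs→QA = 5+7+8 = 20, so the finish is 20 hours.
Integrate has 1 hour of float (longest path through it is 19).
That remains the longest chain; total 20 hours.

20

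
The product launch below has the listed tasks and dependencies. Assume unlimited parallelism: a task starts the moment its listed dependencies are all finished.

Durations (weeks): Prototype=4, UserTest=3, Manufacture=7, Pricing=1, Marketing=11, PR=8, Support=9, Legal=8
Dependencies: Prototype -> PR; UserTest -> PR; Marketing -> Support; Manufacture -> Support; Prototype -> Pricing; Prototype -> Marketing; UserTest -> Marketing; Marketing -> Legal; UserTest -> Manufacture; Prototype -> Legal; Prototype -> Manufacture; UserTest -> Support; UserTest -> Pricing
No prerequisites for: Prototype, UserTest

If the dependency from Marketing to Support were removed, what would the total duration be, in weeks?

23

Original critical path: Prototype→Marketing→Support = 4+11+9 = 24 ⇒ 24 weeks.
Without Marketing→Support, Support's earliest start moves from 15 to 11.
After: Prototype→Marketing→Legal = 4+11+8 = 23 → 23 weeks.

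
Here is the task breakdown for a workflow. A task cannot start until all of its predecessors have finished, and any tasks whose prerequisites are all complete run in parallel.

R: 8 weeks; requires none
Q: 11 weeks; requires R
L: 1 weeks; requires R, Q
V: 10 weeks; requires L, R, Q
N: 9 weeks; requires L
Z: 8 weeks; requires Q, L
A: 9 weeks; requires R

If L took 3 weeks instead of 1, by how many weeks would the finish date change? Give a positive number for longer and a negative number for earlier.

The binding path is R→Q→L→V = 8+11+1+10 = 30; finish at 30 weeks.
L is on the critical path; changing it to 3 makes that path 32 weeks.
The critical path is still R→Q→L→V; finish is now 32 weeks.
Change in finish: 32 − 30 = +2 weeks.

2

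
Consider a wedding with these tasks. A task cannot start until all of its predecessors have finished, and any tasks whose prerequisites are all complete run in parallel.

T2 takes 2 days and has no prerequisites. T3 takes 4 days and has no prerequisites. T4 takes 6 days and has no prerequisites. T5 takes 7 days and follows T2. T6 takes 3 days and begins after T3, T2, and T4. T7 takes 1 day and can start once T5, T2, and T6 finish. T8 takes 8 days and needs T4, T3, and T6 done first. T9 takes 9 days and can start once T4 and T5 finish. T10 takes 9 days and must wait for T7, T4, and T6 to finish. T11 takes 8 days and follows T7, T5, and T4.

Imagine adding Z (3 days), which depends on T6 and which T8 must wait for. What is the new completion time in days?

Originally the job takes 19 days.
With Z inserted, T8 now waits for max(T4, T3, T6, Z).
New critical path: T4→T6→Z→T8 = 6+3+3+8 = 20 ⇒ 20 days.

20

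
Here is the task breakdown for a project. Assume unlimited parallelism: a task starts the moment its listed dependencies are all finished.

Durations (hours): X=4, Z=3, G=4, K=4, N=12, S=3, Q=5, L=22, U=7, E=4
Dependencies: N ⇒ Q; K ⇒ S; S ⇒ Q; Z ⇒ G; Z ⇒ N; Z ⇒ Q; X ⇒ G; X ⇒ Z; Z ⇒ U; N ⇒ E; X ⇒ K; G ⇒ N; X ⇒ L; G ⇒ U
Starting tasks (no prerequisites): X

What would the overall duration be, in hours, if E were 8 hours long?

The binding path is X→Z→G→N→Q = 4+3+4+12+5 = 28; finish at 28 hours.
E has 1 hour of float (longest path through it is 27).
The binding chain switches to X→Z→G→N→E = 4+3+4+12+8 = 31; finish 31 hours.

31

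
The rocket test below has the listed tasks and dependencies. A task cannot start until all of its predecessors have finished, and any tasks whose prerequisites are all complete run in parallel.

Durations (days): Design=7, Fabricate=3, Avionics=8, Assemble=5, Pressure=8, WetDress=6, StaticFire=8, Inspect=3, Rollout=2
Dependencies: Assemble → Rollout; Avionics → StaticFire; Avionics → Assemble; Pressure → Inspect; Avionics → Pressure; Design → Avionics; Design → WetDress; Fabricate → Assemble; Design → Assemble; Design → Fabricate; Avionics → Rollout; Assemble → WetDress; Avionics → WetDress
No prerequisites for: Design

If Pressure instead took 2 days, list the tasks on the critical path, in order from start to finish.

Actual critical path: Design→Avionics→Pressure→Inspect = 7+8+8+3 = 26 ⇒ 26 days.
Pressure is on the critical path; changing it to 2 makes that path 20 days.
The binding chain switches to Design→Avionics→Assemble→WetDress = 7+8+5+6 = 26; finish 26 days.

Design, Avionics, Assemble, WetDress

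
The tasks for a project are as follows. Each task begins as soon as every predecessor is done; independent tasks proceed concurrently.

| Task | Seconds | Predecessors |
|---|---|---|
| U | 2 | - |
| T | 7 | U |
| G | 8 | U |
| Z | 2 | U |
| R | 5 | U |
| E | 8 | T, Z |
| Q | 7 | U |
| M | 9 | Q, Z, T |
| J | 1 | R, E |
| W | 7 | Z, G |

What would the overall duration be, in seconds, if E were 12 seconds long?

The binding path is U→T→E→J = 2+7+8+1 = 18; finish at 18 seconds.
E is on the critical path; changing it to 12 makes that path 22 seconds.
That remains the longest chain; total 22 seconds.

22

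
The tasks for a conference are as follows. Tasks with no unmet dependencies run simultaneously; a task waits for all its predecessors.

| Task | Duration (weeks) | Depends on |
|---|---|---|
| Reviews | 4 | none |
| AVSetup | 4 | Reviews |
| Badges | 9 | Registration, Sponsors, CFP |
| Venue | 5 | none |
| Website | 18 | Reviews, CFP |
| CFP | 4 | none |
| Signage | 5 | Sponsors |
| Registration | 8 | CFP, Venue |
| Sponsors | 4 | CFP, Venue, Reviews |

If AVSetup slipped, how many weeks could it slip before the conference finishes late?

The longest chain is Venue→Registration→Badges = 5+8+9 = 22; overall finish 22 weeks.
AVSetup finishes as early as 8 and must finish by 22.
So AVSetup can slip 22 − 8 = 14 weeks.

14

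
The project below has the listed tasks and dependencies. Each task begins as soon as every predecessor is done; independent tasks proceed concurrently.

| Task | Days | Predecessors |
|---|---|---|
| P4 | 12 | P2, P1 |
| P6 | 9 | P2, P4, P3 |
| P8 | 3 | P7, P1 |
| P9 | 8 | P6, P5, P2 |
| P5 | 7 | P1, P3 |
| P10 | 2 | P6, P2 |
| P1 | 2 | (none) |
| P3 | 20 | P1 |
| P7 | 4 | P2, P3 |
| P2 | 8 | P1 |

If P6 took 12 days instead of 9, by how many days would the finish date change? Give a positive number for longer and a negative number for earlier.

3

As given, the longest chain is P1→P2→P4→P6→P9 = 2+8+12+9+8 = 39, so the finish is 39 days.
P6 is on the critical path; changing it to 12 makes that path 42 days.
No other chain overtakes it, so the finish is 42 days.
Change in finish: 42 − 39 = +3 days.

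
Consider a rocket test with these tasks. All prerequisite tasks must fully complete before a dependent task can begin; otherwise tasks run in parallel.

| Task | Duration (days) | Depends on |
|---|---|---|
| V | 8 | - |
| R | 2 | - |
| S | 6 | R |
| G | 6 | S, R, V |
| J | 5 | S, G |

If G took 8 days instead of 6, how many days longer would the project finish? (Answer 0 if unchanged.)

As given, the longest chain is V→G→J = 8+6+5 = 19, so the finish is 19 days.
G lies on that path, so at 8 days the path becomes 21 days.
No other chain overtakes it, so the finish is 21 days.
Change in finish: 21 − 19 = +2 days.

2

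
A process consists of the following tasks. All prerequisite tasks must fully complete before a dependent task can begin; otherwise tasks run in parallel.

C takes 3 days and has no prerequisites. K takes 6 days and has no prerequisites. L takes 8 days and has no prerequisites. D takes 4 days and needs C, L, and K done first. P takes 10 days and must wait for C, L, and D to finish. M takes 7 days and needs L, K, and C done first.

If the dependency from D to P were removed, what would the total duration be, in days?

Before: longest chain L→D→P = 8+4+10 = 22, finish 22.
Without D→P, P's earliest start moves from 12 to 8.
New critical path: L→P = 8+10 = 18 ⇒ 18 days.

18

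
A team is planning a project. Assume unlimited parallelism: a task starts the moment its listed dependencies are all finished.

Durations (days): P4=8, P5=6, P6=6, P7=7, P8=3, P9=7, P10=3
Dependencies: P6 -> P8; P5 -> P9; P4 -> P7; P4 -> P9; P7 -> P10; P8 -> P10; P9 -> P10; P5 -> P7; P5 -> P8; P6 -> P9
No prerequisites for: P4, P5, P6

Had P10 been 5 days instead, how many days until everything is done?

As given, the longest chain is P4→P7→P10 = 8+7+3 = 18, so the finish is 18 days.
P10 is on the critical path; changing it to 5 makes that path 20 days.
No other chain overtakes it, so the finish is 20 days.

20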